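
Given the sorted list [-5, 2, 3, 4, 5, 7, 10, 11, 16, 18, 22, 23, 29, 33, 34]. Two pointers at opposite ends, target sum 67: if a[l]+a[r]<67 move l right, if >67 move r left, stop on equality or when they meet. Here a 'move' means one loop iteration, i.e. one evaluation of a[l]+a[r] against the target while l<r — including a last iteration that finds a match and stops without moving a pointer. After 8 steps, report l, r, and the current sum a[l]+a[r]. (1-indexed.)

l=9, r=15, sum=50

l=1 r=15: -5+34=29 <67, l++
l=2 r=15: 2+34=36 <67, l++
l=3 r=15: 3+34=37 <67, l++
l=4 r=15: 4+34=38 <67, l++
l=5 r=15: 5+34=39 <67, l++
l=6 r=15: 7+34=41 <67, l++
l=7 r=15: 10+34=44 <67, l++
l=8 r=15: 11+34=45 <67, l++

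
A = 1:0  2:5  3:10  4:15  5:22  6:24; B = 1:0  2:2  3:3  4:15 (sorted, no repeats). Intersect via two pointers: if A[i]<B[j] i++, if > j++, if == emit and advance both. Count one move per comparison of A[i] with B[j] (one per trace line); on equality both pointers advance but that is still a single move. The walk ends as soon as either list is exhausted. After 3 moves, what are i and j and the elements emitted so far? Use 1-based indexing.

i=1 j=1: 0==0 emit, i++,j++
i=2 j=2: 5>2, j++
i=2 j=3: 5>3, j++

i=2, j=4, emitted=[0]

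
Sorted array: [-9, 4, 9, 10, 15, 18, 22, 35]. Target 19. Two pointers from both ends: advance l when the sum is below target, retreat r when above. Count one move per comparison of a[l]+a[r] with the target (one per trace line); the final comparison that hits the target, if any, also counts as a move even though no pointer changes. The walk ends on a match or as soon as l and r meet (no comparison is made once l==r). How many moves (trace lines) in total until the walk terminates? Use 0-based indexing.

5 moves

l=0 r=7: -9+35=26 >19, r--
l=0 r=6: -9+22=13 <19, l++
l=1 r=6: 4+22=26 >19, r--
l=1 r=5: 4+18=22 >19, r--
l=1 r=4: 4+15=19, found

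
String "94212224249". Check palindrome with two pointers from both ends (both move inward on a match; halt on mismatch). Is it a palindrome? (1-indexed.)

l=1 r=11: '9'=='9', l++,r--
l=2 r=10: '4'=='4', l++,r--
l=3 r=9: '2'=='2', l++,r--
l=4 r=8: '1'!='4', stop

not a palindrome (mismatch at 4,8)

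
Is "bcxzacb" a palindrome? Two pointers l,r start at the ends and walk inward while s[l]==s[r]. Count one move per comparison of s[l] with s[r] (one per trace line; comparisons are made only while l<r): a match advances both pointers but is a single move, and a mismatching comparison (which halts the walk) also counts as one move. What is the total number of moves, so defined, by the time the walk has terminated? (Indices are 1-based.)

[1,7] 'b'=='b' → l++,r--
[2,6] 'c'=='c' → l++,r--
[3,5] 'x'!='a' → stop

3 moves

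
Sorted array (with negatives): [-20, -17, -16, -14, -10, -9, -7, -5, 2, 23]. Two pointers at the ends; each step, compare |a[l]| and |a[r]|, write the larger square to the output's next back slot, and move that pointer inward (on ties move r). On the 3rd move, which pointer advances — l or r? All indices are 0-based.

l

[0,9] |-20|<=|23| out[9]=529 → r--
[0,8] |-20|>|2| out[8]=400 → l++
[1,8] |-17|>|2| out[7]=289 → l++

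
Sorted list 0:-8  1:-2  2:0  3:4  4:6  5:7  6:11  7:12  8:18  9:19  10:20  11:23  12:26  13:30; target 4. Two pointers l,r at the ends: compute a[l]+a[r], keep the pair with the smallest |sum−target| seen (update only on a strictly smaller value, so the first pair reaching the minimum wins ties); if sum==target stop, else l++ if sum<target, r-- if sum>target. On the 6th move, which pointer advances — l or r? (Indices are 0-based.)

r

[0,13] -8+30=22 d=18 * → r--
[0,12] -8+26=18 d=14 * → r--
[0,11] -8+23=15 d=11 * → r--
[0,10] -8+20=12 d=8 * → r--
[0,9] -8+19=11 d=7 * → r--
[0,8] -8+18=10 d=6 * → r--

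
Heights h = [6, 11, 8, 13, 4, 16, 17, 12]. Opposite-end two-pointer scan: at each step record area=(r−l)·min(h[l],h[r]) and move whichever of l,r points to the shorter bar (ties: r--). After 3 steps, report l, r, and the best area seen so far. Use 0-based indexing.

l=3, r=7, best area=66

[0,7] min(6,12)*7=42 best=42 * → l++
[1,7] min(11,12)*6=66 best=66 * → l++
[2,7] min(8,12)*5=40 best=66 → l++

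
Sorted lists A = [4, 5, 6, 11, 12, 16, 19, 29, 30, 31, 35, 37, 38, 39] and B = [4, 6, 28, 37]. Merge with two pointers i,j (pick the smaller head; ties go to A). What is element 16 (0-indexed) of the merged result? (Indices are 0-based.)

merged[16] = 38

i=0 j=0: A[i]=4<=B[j]=4 take 4, i++
i=1 j=0: A[i]=5>B[j]=4 take 4, j++
i=1 j=1: A[i]=5<=B[j]=6 take 5, i++
i=2 j=1: A[i]=6<=B[j]=6 take 6, i++
i=3 j=1: A[i]=11>B[j]=6 take 6, j++
i=3 j=2: A[i]=11<=B[j]=28 take 11, i++
i=4 j=2: A[i]=12<=B[j]=28 take 12, i++
i=5 j=2: A[i]=16<=B[j]=28 take 16, i++
i=6 j=2: A[i]=19<=B[j]=28 take 19, i++
i=7 j=2: A[i]=29>B[j]=28 take 28, j++
i=7 j=3: A[i]=29<=B[j]=37 take 29, i++
i=8 j=3: A[i]=30<=B[j]=37 take 30, i++
i=9 j=3: A[i]=31<=B[j]=37 take 31, i++
i=10 j=3: A[i]=35<=B[j]=37 take 35, i++
i=11 j=3: A[i]=37<=B[j]=37 take 37, i++
i=12 j=3: A[i]=38>B[j]=37 take 37, j++
i=12 j=4: B done, take A[i]=38, i++
i=13 j=4: B done, take A[i]=39, i++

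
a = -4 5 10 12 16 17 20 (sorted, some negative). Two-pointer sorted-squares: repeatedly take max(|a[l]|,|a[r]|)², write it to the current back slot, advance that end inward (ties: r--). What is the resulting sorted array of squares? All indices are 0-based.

[16, 25, 100, 144, 256, 289, 400]

[0,6] |-4|<=|20| out[6]=400 → r--
[0,5] |-4|<=|17| out[5]=289 → r--
[0,4] |-4|<=|16| out[4]=256 → r--
[0,3] |-4|<=|12| out[3]=144 → r--
[0,2] |-4|<=|10| out[2]=100 → r--
[0,1] |-4|<=|5| out[1]=25 → r--
[0,0] |-4|<=|-4| out[0]=16 → r--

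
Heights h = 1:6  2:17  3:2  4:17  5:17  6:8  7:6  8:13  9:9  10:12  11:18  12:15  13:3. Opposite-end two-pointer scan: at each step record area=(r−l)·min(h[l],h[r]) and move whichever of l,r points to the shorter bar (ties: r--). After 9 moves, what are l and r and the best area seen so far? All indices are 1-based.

l=8, r=11, best area=153

l=1 r=13: min(6,3)*12=36 best=36 *, r--
l=1 r=12: min(6,15)*11=66 best=66 *, l++
l=2 r=12: min(17,15)*10=150 best=150 *, r--
l=2 r=11: min(17,18)*9=153 best=153 *, l++
l=3 r=11: min(2,18)*8=16 best=153, l++
l=4 r=11: min(17,18)*7=119 best=153, l++
l=5 r=11: min(17,18)*6=102 best=153, l++
l=6 r=11: min(8,18)*5=40 best=153, l++
l=7 r=11: min(6,18)*4=24 best=153, l++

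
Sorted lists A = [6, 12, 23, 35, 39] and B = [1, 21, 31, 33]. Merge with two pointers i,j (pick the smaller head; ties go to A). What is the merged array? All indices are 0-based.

[1, 6, 12, 21, 23, 31, 33, 35, 39]

i=0 j=0: A[i]=6>B[j]=1 take 1, j++
i=0 j=1: A[i]=6<=B[j]=21 take 6, i++
i=1 j=1: A[i]=12<=B[j]=21 take 12, i++
i=2 j=1: A[i]=23>B[j]=21 take 21, j++
i=2 j=2: A[i]=23<=B[j]=31 take 23, i++
i=3 j=2: A[i]=35>B[j]=31 take 31, j++
i=3 j=3: A[i]=35>B[j]=33 take 33, j++
i=3 j=4: B done, take A[i]=35, i++
i=4 j=4: B done, take A[i]=39, i++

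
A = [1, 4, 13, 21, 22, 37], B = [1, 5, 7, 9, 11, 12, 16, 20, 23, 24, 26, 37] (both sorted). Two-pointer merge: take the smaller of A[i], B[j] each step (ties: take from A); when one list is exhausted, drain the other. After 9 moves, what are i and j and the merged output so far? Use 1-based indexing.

[i=1,j=1] A[i]=1<=B[j]=1 take 1 → i++
[i=2,j=1] A[i]=4>B[j]=1 take 1 → j++
[i=2,j=2] A[i]=4<=B[j]=5 take 4 → i++
[i=3,j=2] A[i]=13>B[j]=5 take 5 → j++
[i=3,j=3] A[i]=13>B[j]=7 take 7 → j++
[i=3,j=4] A[i]=13>B[j]=9 take 9 → j++
[i=3,j=5] A[i]=13>B[j]=11 take 11 → j++
[i=3,j=6] A[i]=13>B[j]=12 take 12 → j++
[i=3,j=7] A[i]=13<=B[j]=16 take 13 → i++

i=4, j=7, merged so far=[1, 1, 4, 5, 7, 9, 11, 12, 13]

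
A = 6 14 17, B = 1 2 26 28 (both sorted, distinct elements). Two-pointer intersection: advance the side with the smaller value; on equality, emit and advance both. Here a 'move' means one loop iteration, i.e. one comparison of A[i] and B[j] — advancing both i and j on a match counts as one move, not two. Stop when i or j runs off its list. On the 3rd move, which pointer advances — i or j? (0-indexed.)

[i=0,j=0] 6>1 → j++
[i=0,j=1] 6>2 → j++
[i=0,j=2] 6<26 → i++

i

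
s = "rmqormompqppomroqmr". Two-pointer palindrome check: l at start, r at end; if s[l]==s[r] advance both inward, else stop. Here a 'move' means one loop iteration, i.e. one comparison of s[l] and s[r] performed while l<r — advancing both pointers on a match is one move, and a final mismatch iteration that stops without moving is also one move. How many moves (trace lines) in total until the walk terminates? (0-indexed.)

8 moves

[0,18] 'r'=='r' → l++,r--
[1,17] 'm'=='m' → l++,r--
[2,16] 'q'=='q' → l++,r--
[3,15] 'o'=='o' → l++,r--
[4,14] 'r'=='r' → l++,r--
[5,13] 'm'=='m' → l++,r--
[6,12] 'o'=='o' → l++,r--
[7,11] 'm'!='p' → stop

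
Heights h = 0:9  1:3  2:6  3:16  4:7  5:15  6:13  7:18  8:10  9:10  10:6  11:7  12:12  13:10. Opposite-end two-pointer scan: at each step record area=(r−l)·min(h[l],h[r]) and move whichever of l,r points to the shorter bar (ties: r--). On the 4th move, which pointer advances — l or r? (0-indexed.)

r

[0,13] min(9,10)*13=117 best=117 * → l++
[1,13] min(3,10)*12=36 best=117 → l++
[2,13] min(6,10)*11=66 best=117 → l++
[3,13] min(16,10)*10=100 best=117 → r--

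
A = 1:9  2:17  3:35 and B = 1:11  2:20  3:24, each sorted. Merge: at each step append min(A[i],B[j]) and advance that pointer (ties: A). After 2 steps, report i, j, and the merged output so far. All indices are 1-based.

i=2, j=2, merged so far=[9, 11]

[i=1,j=1] A[i]=9<=B[j]=11 take 9 → i++
[i=2,j=1] A[i]=17>B[j]=11 take 11 → j++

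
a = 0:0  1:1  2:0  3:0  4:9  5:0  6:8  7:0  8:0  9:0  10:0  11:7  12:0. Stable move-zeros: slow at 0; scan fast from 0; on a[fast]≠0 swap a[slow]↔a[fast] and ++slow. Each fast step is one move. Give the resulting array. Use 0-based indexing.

[1, 9, 8, 7, 0, 0, 0, 0, 0, 0, 0, 0, 0]

(s=0,f=0) a[fast]=0 → fast++
(s=0,f=1) a[fast]=1≠0 swap→a[0]=1 → slow++,fast++
(s=1,f=2) a[fast]=0 → fast++
(s=1,f=3) a[fast]=0 → fast++
(s=1,f=4) a[fast]=9≠0 swap→a[1]=9 → slow++,fast++
(s=2,f=5) a[fast]=0 → fast++
(s=2,f=6) a[fast]=8≠0 swap→a[2]=8 → slow++,fast++
(s=3,f=7) a[fast]=0 → fast++
(s=3,f=8) a[fast]=0 → fast++
(s=3,f=9) a[fast]=0 → fast++
(s=3,f=10) a[fast]=0 → fast++
(s=3,f=11) a[fast]=7≠0 swap→a[3]=7 → slow++,fast++
(s=4,f=12) a[fast]=0 → fast++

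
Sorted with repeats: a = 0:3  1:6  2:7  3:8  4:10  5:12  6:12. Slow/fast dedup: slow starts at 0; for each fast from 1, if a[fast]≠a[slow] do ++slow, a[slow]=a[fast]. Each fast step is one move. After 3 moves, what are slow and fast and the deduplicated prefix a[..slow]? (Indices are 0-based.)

slow=0 fast=1: a[fast]=6≠a[slow]=3 write a[1]=6, slow++,fast++
slow=1 fast=2: a[fast]=7≠a[slow]=6 write a[2]=7, slow++,fast++
slow=2 fast=3: a[fast]=8≠a[slow]=7 write a[3]=8, slow++,fast++

slow=3, fast=4, prefix=[3, 6, 7, 8]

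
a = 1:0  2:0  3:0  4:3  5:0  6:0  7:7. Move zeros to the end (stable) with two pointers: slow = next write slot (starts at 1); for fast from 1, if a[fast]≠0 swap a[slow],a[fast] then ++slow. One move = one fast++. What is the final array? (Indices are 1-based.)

slow=1 fast=1: a[fast]=0, fast++
slow=1 fast=2: a[fast]=0, fast++
slow=1 fast=3: a[fast]=0, fast++
slow=1 fast=4: a[fast]=3≠0 swap→a[1]=3, slow++,fast++
slow=2 fast=5: a[fast]=0, fast++
slow=2 fast=6: a[fast]=0, fast++
slow=2 fast=7: a[fast]=7≠0 swap→a[2]=7, slow++,fast++

[3, 7, 0, 0, 0, 0, 0]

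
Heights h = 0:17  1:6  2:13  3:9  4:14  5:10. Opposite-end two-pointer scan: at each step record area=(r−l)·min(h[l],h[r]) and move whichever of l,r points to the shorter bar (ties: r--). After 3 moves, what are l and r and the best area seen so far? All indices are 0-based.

l=0, r=2, best area=56

[0,5] min(17,10)*5=50 best=50 * → r--
[0,4] min(17,14)*4=56 best=56 * → r--
[0,3] min(17,9)*3=27 best=56 → r--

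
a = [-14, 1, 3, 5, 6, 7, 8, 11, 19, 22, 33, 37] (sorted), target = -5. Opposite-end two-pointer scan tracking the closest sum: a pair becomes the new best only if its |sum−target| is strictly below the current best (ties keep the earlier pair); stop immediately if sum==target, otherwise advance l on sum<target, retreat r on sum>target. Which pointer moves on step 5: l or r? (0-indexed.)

[0,11] -14+37=23 d=28 * → r--
[0,10] -14+33=19 d=24 * → r--
[0,9] -14+22=8 d=13 * → r--
[0,8] -14+19=5 d=10 * → r--
[0,7] -14+11=-3 d=2 * → r--

r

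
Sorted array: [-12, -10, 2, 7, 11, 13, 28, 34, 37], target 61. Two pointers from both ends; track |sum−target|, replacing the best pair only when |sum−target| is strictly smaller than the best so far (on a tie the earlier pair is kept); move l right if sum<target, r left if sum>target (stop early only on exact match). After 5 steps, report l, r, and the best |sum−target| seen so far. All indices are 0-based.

l=5, r=8, best |Δ|=13

[0,8] -12+37=25 d=36 * → l++
[1,8] -10+37=27 d=34 * → l++
[2,8] 2+37=39 d=22 * → l++
[3,8] 7+37=44 d=17 * → l++
[4,8] 11+37=48 d=13 * → l++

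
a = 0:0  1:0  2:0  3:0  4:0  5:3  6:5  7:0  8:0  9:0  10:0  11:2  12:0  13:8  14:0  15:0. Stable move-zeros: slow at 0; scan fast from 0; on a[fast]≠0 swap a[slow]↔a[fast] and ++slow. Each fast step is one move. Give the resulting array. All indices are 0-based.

[3, 5, 2, 8, 0, 0, 0, 0, 0, 0, 0, 0, 0, 0, 0, 0]

slow=0 fast=0: a[fast]=0, fast++
slow=0 fast=1: a[fast]=0, fast++
slow=0 fast=2: a[fast]=0, fast++
slow=0 fast=3: a[fast]=0, fast++
slow=0 fast=4: a[fast]=0, fast++
slow=0 fast=5: a[fast]=3≠0 swap→a[0]=3, slow++,fast++
slow=1 fast=6: a[fast]=5≠0 swap→a[1]=5, slow++,fast++
slow=2 fast=7: a[fast]=0, fast++
slow=2 fast=8: a[fast]=0, fast++
slow=2 fast=9: a[fast]=0, fast++
slow=2 fast=10: a[fast]=0, fast++
slow=2 fast=11: a[fast]=2≠0 swap→a[2]=2, slow++,fast++
slow=3 fast=12: a[fast]=0, fast++
slow=3 fast=13: a[fast]=8≠0 swap→a[3]=8, slow++,fast++
slow=4 fast=14: a[fast]=0, fast++
slow=4 fast=15: a[fast]=0, fast++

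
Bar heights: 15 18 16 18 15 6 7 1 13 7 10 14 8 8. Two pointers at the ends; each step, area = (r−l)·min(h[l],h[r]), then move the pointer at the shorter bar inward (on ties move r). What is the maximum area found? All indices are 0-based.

max area = 154

l=0 r=13: min(15,8)*13=104 best=104 *, r--
l=0 r=12: min(15,8)*12=96 best=104, r--
l=0 r=11: min(15,14)*11=154 best=154 *, r--
l=0 r=10: min(15,10)*10=100 best=154, r--
l=0 r=9: min(15,7)*9=63 best=154, r--
l=0 r=8: min(15,13)*8=104 best=154, r--
l=0 r=7: min(15,1)*7=7 best=154, r--
l=0 r=6: min(15,7)*6=42 best=154, r--
l=0 r=5: min(15,6)*5=30 best=154, r--
l=0 r=4: min(15,15)*4=60 best=154, r--
l=0 r=3: min(15,18)*3=45 best=154, l++
l=1 r=3: min(18,18)*2=36 best=154, r--
l=1 r=2: min(18,16)*1=16 best=154, r--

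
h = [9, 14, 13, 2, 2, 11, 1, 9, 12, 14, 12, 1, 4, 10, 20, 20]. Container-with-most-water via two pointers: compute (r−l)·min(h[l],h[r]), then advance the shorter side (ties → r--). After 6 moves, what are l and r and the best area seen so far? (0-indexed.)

l=0 r=15: min(9,20)*15=135 best=135 *, l++
l=1 r=15: min(14,20)*14=196 best=196 *, l++
l=2 r=15: min(13,20)*13=169 best=196, l++
l=3 r=15: min(2,20)*12=24 best=196, l++
l=4 r=15: min(2,20)*11=22 best=196, l++
l=5 r=15: min(11,20)*10=110 best=196, l++

l=6, r=15, best area=196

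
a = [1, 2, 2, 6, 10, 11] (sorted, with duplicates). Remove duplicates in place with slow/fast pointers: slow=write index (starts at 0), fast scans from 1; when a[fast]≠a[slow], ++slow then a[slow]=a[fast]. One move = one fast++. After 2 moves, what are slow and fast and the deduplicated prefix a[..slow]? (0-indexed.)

slow=1, fast=3, prefix=[1, 2]

(s=0,f=1) a[fast]=2≠a[slow]=1 write a[1]=2 → slow++,fast++
(s=1,f=2) a[fast]=2=a[slow] dup → fast++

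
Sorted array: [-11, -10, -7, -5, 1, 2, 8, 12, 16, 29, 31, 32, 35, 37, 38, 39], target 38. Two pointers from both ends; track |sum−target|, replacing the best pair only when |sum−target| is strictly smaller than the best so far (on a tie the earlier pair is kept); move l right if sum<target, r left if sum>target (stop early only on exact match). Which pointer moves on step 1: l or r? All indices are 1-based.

l=1 r=16: -11+39=28 d=10 *, l++

l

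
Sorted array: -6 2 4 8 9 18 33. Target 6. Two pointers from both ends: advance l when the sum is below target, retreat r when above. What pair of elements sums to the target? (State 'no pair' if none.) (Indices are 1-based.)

l=1 r=7: -6+33=27 >6, r--
l=1 r=6: -6+18=12 >6, r--
l=1 r=5: -6+9=3 <6, l++
l=2 r=5: 2+9=11 >6, r--
l=2 r=4: 2+8=10 >6, r--
l=2 r=3: 2+4=6, found

(2, 4)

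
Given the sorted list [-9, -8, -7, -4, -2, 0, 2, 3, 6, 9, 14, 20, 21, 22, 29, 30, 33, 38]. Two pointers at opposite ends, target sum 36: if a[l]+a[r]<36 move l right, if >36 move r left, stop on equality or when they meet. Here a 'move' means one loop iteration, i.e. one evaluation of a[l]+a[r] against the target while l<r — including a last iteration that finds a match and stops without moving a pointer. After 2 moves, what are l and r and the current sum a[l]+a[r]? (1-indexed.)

l=3, r=18, sum=31

l=1 r=18: -9+38=29 <36, l++
l=2 r=18: -8+38=30 <36, l++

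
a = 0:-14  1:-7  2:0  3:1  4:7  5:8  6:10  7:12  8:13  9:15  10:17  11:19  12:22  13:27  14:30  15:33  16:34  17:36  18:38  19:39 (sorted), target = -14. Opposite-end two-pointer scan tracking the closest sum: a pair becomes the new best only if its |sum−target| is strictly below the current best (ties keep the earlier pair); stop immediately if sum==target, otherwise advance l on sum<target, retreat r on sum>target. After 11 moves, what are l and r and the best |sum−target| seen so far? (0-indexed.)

l=0 r=19: -14+39=25 d=39 *, r--
l=0 r=18: -14+38=24 d=38 *, r--
l=0 r=17: -14+36=22 d=36 *, r--
l=0 r=16: -14+34=20 d=34 *, r--
l=0 r=15: -14+33=19 d=33 *, r--
l=0 r=14: -14+30=16 d=30 *, r--
l=0 r=13: -14+27=13 d=27 *, r--
l=0 r=12: -14+22=8 d=22 *, r--
l=0 r=11: -14+19=5 d=19 *, r--
l=0 r=10: -14+17=3 d=17 *, r--
l=0 r=9: -14+15=1 d=15 *, r--

l=0, r=8, best |Δ|=15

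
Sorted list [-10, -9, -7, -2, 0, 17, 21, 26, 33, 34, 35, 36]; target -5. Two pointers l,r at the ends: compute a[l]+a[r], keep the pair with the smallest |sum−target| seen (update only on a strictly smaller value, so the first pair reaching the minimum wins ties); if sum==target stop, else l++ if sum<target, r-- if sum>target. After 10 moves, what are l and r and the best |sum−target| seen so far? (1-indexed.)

l=1 r=12: -10+36=26 d=31 *, r--
l=1 r=11: -10+35=25 d=30 *, r--
l=1 r=10: -10+34=24 d=29 *, r--
l=1 r=9: -10+33=23 d=28 *, r--
l=1 r=8: -10+26=16 d=21 *, r--
l=1 r=7: -10+21=11 d=16 *, r--
l=1 r=6: -10+17=7 d=12 *, r--
l=1 r=5: -10+0=-10 d=5 *, l++
l=2 r=5: -9+0=-9 d=4 *, l++
l=3 r=5: -7+0=-7 d=2 *, l++

l=4, r=5, best |Δ|=2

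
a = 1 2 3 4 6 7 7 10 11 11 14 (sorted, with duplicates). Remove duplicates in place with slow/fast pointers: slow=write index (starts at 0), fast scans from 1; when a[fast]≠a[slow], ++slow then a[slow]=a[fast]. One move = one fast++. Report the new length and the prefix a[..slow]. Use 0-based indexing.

slow=0 fast=1: a[fast]=2≠a[slow]=1 write a[1]=2, slow++,fast++
slow=1 fast=2: a[fast]=3≠a[slow]=2 write a[2]=3, slow++,fast++
slow=2 fast=3: a[fast]=4≠a[slow]=3 write a[3]=4, slow++,fast++
slow=3 fast=4: a[fast]=6≠a[slow]=4 write a[4]=6, slow++,fast++
slow=4 fast=5: a[fast]=7≠a[slow]=6 write a[5]=7, slow++,fast++
slow=5 fast=6: a[fast]=7=a[slow] dup, fast++
slow=5 fast=7: a[fast]=10≠a[slow]=7 write a[6]=10, slow++,fast++
slow=6 fast=8: a[fast]=11≠a[slow]=10 write a[7]=11, slow++,fast++
slow=7 fast=9: a[fast]=11=a[slow] dup, fast++
slow=7 fast=10: a[fast]=14≠a[slow]=11 write a[8]=14, slow++,fast++

length 9; prefix = [1, 2, 3, 4, 6, 7, 10, 11, 14]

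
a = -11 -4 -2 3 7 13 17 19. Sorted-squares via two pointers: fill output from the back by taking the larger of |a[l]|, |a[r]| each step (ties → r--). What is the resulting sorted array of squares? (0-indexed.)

[4, 9, 16, 49, 121, 169, 289, 361]

l=0 r=7: |-11|<=|19| out[7]=361, r--
l=0 r=6: |-11|<=|17| out[6]=289, r--
l=0 r=5: |-11|<=|13| out[5]=169, r--
l=0 r=4: |-11|>|7| out[4]=121, l++
l=1 r=4: |-4|<=|7| out[3]=49, r--
l=1 r=3: |-4|>|3| out[2]=16, l++
l=2 r=3: |-2|<=|3| out[1]=9, r--
l=2 r=2: |-2|<=|-2| out[0]=4, r--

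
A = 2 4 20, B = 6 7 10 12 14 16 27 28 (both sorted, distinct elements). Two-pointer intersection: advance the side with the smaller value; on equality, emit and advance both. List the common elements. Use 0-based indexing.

i=0 j=0: 2<6, i++
i=1 j=0: 4<6, i++
i=2 j=0: 20>6, j++
i=2 j=1: 20>7, j++
i=2 j=2: 20>10, j++
i=2 j=3: 20>12, j++
i=2 j=4: 20>14, j++
i=2 j=5: 20>16, j++
i=2 j=6: 20<27, i++

intersection = []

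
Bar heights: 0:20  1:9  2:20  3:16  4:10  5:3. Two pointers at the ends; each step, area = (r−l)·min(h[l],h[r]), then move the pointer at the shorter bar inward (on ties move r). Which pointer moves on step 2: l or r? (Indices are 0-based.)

l=0 r=5: min(20,3)*5=15 best=15 *, r--
l=0 r=4: min(20,10)*4=40 best=40 *, r--

r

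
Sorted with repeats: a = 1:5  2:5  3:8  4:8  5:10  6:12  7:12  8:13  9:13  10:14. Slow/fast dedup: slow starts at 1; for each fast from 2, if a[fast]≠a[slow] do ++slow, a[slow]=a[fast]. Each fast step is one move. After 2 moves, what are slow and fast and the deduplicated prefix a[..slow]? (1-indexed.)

slow=2, fast=4, prefix=[5, 8]

slow=1 fast=2: a[fast]=5=a[slow] dup, fast++
slow=1 fast=3: a[fast]=8≠a[slow]=5 write a[2]=8, slow++,fast++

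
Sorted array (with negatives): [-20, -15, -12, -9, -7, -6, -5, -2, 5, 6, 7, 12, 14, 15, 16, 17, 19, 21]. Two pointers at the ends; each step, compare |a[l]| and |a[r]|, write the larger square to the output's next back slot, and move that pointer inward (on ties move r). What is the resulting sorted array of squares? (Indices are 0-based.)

[4, 25, 25, 36, 36, 49, 49, 81, 144, 144, 196, 225, 225, 256, 289, 361, 400, 441]

l=0 r=17: |-20|<=|21| out[17]=441, r--
l=0 r=16: |-20|>|19| out[16]=400, l++
l=1 r=16: |-15|<=|19| out[15]=361, r--
l=1 r=15: |-15|<=|17| out[14]=289, r--
l=1 r=14: |-15|<=|16| out[13]=256, r--
l=1 r=13: |-15|<=|15| out[12]=225, r--
l=1 r=12: |-15|>|14| out[11]=225, l++
l=2 r=12: |-12|<=|14| out[10]=196, r--
l=2 r=11: |-12|<=|12| out[9]=144, r--
l=2 r=10: |-12|>|7| out[8]=144, l++
l=3 r=10: |-9|>|7| out[7]=81, l++
l=4 r=10: |-7|<=|7| out[6]=49, r--
l=4 r=9: |-7|>|6| out[5]=49, l++
l=5 r=9: |-6|<=|6| out[4]=36, r--
l=5 r=8: |-6|>|5| out[3]=36, l++
l=6 r=8: |-5|<=|5| out[2]=25, r--
l=6 r=7: |-5|>|-2| out[1]=25, l++
l=7 r=7: |-2|<=|-2| out[0]=4, r--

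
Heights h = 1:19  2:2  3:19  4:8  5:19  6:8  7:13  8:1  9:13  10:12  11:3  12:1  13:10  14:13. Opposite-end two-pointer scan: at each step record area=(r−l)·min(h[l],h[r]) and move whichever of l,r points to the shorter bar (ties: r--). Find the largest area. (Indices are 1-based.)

max area = 169

[1,14] min(19,13)*13=169 best=169 * → r--
[1,13] min(19,10)*12=120 best=169 → r--
[1,12] min(19,1)*11=11 best=169 → r--
[1,11] min(19,3)*10=30 best=169 → r--
[1,10] min(19,12)*9=108 best=169 → r--
[1,9] min(19,13)*8=104 best=169 → r--
[1,8] min(19,1)*7=7 best=169 → r--
[1,7] min(19,13)*6=78 best=169 → r--
[1,6] min(19,8)*5=40 best=169 → r--
[1,5] min(19,19)*4=76 best=169 → r--
[1,4] min(19,8)*3=24 best=169 → r--
[1,3] min(19,19)*2=38 best=169 → r--
[1,2] min(19,2)*1=2 best=169 → r--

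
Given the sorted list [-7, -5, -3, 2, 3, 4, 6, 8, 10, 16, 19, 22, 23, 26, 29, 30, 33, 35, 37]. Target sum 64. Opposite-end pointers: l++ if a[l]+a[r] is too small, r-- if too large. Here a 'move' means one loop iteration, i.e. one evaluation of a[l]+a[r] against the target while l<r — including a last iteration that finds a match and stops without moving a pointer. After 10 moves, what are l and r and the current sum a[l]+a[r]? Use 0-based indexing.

l=10, r=18, sum=56

l=0 r=18: -7+37=30 <64, l++
l=1 r=18: -5+37=32 <64, l++
l=2 r=18: -3+37=34 <64, l++
l=3 r=18: 2+37=39 <64, l++
l=4 r=18: 3+37=40 <64, l++
l=5 r=18: 4+37=41 <64, l++
l=6 r=18: 6+37=43 <64, l++
l=7 r=18: 8+37=45 <64, l++
l=8 r=18: 10+37=47 <64, l++
l=9 r=18: 16+37=53 <64, l++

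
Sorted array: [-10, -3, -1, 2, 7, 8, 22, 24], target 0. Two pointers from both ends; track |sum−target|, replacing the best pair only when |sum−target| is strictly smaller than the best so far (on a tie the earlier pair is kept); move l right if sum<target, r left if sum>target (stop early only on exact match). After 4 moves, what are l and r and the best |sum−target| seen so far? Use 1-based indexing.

l=1 r=8: -10+24=14 d=14 *, r--
l=1 r=7: -10+22=12 d=12 *, r--
l=1 r=6: -10+8=-2 d=2 *, l++
l=2 r=6: -3+8=5 d=5, r--

l=2, r=5, best |Δ|=2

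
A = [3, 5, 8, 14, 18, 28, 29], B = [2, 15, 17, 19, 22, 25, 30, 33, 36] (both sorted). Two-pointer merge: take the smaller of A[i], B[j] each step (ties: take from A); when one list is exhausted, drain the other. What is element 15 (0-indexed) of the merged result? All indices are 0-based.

merged[15] = 36

[i=0,j=0] A[i]=3>B[j]=2 take 2 → j++
[i=0,j=1] A[i]=3<=B[j]=15 take 3 → i++
[i=1,j=1] A[i]=5<=B[j]=15 take 5 → i++
[i=2,j=1] A[i]=8<=B[j]=15 take 8 → i++
[i=3,j=1] A[i]=14<=B[j]=15 take 14 → i++
[i=4,j=1] A[i]=18>B[j]=15 take 15 → j++
[i=4,j=2] A[i]=18>B[j]=17 take 17 → j++
[i=4,j=3] A[i]=18<=B[j]=19 take 18 → i++
[i=5,j=3] A[i]=28>B[j]=19 take 19 → j++
[i=5,j=4] A[i]=28>B[j]=22 take 22 → j++
[i=5,j=5] A[i]=28>B[j]=25 take 25 → j++
[i=5,j=6] A[i]=28<=B[j]=30 take 28 → i++
[i=6,j=6] A[i]=29<=B[j]=30 take 29 → i++
[i=7,j=6] A done, take B[j]=30 → j++
[i=7,j=7] A done, take B[j]=33 → j++
[i=7,j=8] A done, take B[j]=36 → j++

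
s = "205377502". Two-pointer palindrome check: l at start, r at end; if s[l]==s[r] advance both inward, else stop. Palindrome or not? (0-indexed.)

not a palindrome (mismatch at 3,5)

[0,8] '2'=='2' → l++,r--
[1,7] '0'=='0' → l++,r--
[2,6] '5'=='5' → l++,r--
[3,5] '3'!='7' → stop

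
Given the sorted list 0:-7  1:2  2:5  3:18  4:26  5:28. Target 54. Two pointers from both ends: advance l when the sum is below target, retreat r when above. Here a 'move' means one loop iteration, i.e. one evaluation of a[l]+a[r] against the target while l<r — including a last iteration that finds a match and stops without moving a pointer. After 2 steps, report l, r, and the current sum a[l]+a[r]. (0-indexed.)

l=0 r=5: -7+28=21 <54, l++
l=1 r=5: 2+28=30 <54, l++

l=2, r=5, sum=33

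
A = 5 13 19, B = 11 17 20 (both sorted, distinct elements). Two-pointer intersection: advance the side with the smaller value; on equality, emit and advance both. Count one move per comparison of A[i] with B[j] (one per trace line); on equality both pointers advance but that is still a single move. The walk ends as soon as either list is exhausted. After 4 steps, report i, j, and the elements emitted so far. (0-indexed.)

i=0 j=0: 5<11, i++
i=1 j=0: 13>11, j++
i=1 j=1: 13<17, i++
i=2 j=1: 19>17, j++

i=2, j=2, emitted=[]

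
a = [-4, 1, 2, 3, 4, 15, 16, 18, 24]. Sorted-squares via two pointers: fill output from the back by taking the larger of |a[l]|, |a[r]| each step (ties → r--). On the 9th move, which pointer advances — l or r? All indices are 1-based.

r

[1,9] |-4|<=|24| out[9]=576 → r--
[1,8] |-4|<=|18| out[8]=324 → r--
[1,7] |-4|<=|16| out[7]=256 → r--
[1,6] |-4|<=|15| out[6]=225 → r--
[1,5] |-4|<=|4| out[5]=16 → r--
[1,4] |-4|>|3| out[4]=16 → l++
[2,4] |1|<=|3| out[3]=9 → r--
[2,3] |1|<=|2| out[2]=4 → r--
[2,2] |1|<=|1| out[1]=1 → r--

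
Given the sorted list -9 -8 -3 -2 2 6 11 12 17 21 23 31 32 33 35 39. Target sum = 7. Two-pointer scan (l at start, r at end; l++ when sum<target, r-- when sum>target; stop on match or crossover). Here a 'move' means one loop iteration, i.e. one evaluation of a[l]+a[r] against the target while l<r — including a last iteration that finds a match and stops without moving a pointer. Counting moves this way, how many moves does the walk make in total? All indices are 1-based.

15 moves

[1,16] -9+39=30 >7 → r--
[1,15] -9+35=26 >7 → r--
[1,14] -9+33=24 >7 → r--
[1,13] -9+32=23 >7 → r--
[1,12] -9+31=22 >7 → r--
[1,11] -9+23=14 >7 → r--
[1,10] -9+21=12 >7 → r--
[1,9] -9+17=8 >7 → r--
[1,8] -9+12=3 <7 → l++
[2,8] -8+12=4 <7 → l++
[3,8] -3+12=9 >7 → r--
[3,7] -3+11=8 >7 → r--
[3,6] -3+6=3 <7 → l++
[4,6] -2+6=4 <7 → l++
[5,6] 2+6=8 >7 → r--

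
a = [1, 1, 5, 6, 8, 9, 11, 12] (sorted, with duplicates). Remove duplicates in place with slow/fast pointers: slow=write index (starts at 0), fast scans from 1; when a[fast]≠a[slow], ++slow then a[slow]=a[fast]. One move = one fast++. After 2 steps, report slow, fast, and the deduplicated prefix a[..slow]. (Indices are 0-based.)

slow=0 fast=1: a[fast]=1=a[slow] dup, fast++
slow=0 fast=2: a[fast]=5≠a[slow]=1 write a[1]=5, slow++,fast++

slow=1, fast=3, prefix=[1, 5]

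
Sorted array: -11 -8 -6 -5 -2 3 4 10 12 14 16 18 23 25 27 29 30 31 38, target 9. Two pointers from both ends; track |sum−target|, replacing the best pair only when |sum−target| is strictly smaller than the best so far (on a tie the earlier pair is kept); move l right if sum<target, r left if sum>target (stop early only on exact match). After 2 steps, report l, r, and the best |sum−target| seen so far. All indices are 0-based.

l=0, r=16, best |Δ|=11

l=0 r=18: -11+38=27 d=18 *, r--
l=0 r=17: -11+31=20 d=11 *, r--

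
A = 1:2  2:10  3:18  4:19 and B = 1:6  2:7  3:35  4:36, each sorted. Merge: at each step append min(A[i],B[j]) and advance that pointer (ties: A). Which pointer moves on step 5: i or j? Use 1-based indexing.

i

i=1 j=1: A[i]=2<=B[j]=6 take 2, i++
i=2 j=1: A[i]=10>B[j]=6 take 6, j++
i=2 j=2: A[i]=10>B[j]=7 take 7, j++
i=2 j=3: A[i]=10<=B[j]=35 take 10, i++
i=3 j=3: A[i]=18<=B[j]=35 take 18, i++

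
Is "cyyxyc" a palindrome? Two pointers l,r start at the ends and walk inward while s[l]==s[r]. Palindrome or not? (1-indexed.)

not a palindrome (mismatch at 3,4)

[1,6] 'c'=='c' → l++,r--
[2,5] 'y'=='y' → l++,r--
[3,4] 'y'!='x' → stop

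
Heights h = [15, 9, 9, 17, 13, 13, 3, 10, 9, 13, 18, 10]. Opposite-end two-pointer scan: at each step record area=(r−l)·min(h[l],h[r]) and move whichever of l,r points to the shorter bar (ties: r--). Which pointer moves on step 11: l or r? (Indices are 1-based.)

[1,12] min(15,10)*11=110 best=110 * → r--
[1,11] min(15,18)*10=150 best=150 * → l++
[2,11] min(9,18)*9=81 best=150 → l++
[3,11] min(9,18)*8=72 best=150 → l++
[4,11] min(17,18)*7=119 best=150 → l++
[5,11] min(13,18)*6=78 best=150 → l++
[6,11] min(13,18)*5=65 best=150 → l++
[7,11] min(3,18)*4=12 best=150 → l++
[8,11] min(10,18)*3=30 best=150 → l++
[9,11] min(9,18)*2=18 best=150 → l++
[10,11] min(13,18)*1=13 best=150 → l++

l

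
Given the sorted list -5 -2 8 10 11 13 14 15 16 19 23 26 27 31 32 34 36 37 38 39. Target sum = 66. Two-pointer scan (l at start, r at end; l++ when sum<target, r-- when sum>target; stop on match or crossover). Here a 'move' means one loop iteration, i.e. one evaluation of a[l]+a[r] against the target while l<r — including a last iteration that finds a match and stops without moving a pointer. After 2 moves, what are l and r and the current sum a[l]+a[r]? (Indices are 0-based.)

[0,19] -5+39=34 <66 → l++
[1,19] -2+39=37 <66 → l++

l=2, r=19, sum=47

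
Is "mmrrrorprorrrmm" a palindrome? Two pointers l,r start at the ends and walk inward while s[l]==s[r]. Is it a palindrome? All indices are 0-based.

[0,14] 'm'=='m' → l++,r--
[1,13] 'm'=='m' → l++,r--
[2,12] 'r'=='r' → l++,r--
[3,11] 'r'=='r' → l++,r--
[4,10] 'r'=='r' → l++,r--
[5,9] 'o'=='o' → l++,r--
[6,8] 'r'=='r' → l++,r--

palindrome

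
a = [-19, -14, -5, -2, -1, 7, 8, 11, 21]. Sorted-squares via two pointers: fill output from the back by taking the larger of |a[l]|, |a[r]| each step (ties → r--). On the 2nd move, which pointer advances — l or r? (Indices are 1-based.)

[1,9] |-19|<=|21| out[9]=441 → r--
[1,8] |-19|>|11| out[8]=361 → l++

l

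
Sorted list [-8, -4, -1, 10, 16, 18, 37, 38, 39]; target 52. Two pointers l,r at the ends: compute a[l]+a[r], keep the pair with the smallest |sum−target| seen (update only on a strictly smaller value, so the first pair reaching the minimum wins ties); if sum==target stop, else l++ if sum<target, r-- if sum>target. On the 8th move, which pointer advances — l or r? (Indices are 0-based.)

[0,8] -8+39=31 d=21 * → l++
[1,8] -4+39=35 d=17 * → l++
[2,8] -1+39=38 d=14 * → l++
[3,8] 10+39=49 d=3 * → l++
[4,8] 16+39=55 d=3 → r--
[4,7] 16+38=54 d=2 * → r--
[4,6] 16+37=53 d=1 * → r--
[4,5] 16+18=34 d=18 → l++

l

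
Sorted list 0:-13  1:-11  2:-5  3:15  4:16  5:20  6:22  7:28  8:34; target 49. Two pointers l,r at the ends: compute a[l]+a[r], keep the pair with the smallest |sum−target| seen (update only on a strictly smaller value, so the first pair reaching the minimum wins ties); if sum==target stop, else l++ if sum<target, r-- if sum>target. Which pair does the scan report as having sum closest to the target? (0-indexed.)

pair (15, 34) with sum 49 (|Δ|=0)

l=0 r=8: -13+34=21 d=28 *, l++
l=1 r=8: -11+34=23 d=26 *, l++
l=2 r=8: -5+34=29 d=20 *, l++
l=3 r=8: 15+34=49 d=0 *, stop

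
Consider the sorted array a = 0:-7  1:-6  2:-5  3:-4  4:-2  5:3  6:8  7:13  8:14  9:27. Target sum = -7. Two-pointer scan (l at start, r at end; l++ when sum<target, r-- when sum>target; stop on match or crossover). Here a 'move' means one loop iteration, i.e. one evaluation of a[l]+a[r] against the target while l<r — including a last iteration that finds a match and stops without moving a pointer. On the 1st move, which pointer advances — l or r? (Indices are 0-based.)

l=0 r=9: -7+27=20 >-7, r--

r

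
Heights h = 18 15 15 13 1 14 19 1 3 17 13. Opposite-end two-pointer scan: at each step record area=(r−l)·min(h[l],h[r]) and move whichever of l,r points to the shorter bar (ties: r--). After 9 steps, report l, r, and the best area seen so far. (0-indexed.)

l=5, r=6, best area=153

[0,10] min(18,13)*10=130 best=130 * → r--
[0,9] min(18,17)*9=153 best=153 * → r--
[0,8] min(18,3)*8=24 best=153 → r--
[0,7] min(18,1)*7=7 best=153 → r--
[0,6] min(18,19)*6=108 best=153 → l++
[1,6] min(15,19)*5=75 best=153 → l++
[2,6] min(15,19)*4=60 best=153 → l++
[3,6] min(13,19)*3=39 best=153 → l++
[4,6] min(1,19)*2=2 best=153 → l++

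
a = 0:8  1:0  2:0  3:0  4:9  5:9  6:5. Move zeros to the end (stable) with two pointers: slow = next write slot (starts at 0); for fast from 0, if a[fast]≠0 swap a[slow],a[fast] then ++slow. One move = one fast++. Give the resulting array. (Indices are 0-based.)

(s=0,f=0) a[fast]=8≠0 swap→a[0]=8 → slow++,fast++
(s=1,f=1) a[fast]=0 → fast++
(s=1,f=2) a[fast]=0 → fast++
(s=1,f=3) a[fast]=0 → fast++
(s=1,f=4) a[fast]=9≠0 swap→a[1]=9 → slow++,fast++
(s=2,f=5) a[fast]=9≠0 swap→a[2]=9 → slow++,fast++
(s=3,f=6) a[fast]=5≠0 swap→a[3]=5 → slow++,fast++

[8, 9, 9, 5, 0, 0, 0]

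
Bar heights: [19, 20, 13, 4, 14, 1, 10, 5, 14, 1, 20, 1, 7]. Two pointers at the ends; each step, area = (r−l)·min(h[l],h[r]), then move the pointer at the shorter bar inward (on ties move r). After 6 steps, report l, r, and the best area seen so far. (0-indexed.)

l=1, r=7, best area=190

[0,12] min(19,7)*12=84 best=84 * → r--
[0,11] min(19,1)*11=11 best=84 → r--
[0,10] min(19,20)*10=190 best=190 * → l++
[1,10] min(20,20)*9=180 best=190 → r--
[1,9] min(20,1)*8=8 best=190 → r--
[1,8] min(20,14)*7=98 best=190 → r--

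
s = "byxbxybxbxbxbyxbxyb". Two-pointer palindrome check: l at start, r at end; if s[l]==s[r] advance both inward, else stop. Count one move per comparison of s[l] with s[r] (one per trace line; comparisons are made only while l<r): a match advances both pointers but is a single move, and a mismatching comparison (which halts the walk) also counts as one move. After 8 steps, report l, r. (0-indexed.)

l=8, r=10

[0,18] 'b'=='b' → l++,r--
[1,17] 'y'=='y' → l++,r--
[2,16] 'x'=='x' → l++,r--
[3,15] 'b'=='b' → l++,r--
[4,14] 'x'=='x' → l++,r--
[5,13] 'y'=='y' → l++,r--
[6,12] 'b'=='b' → l++,r--
[7,11] 'x'=='x' → l++,r--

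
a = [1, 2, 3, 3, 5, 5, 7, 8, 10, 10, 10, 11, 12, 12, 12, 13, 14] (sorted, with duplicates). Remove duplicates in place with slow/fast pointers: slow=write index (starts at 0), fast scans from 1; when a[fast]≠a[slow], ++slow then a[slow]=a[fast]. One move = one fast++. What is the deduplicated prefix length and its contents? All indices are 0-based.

(s=0,f=1) a[fast]=2≠a[slow]=1 write a[1]=2 → slow++,fast++
(s=1,f=2) a[fast]=3≠a[slow]=2 write a[2]=3 → slow++,fast++
(s=2,f=3) a[fast]=3=a[slow] dup → fast++
(s=2,f=4) a[fast]=5≠a[slow]=3 write a[3]=5 → slow++,fast++
(s=3,f=5) a[fast]=5=a[slow] dup → fast++
(s=3,f=6) a[fast]=7≠a[slow]=5 write a[4]=7 → slow++,fast++
(s=4,f=7) a[fast]=8≠a[slow]=7 write a[5]=8 → slow++,fast++
(s=5,f=8) a[fast]=10≠a[slow]=8 write a[6]=10 → slow++,fast++
(s=6,f=9) a[fast]=10=a[slow] dup → fast++
(s=6,f=10) a[fast]=10=a[slow] dup → fast++
(s=6,f=11) a[fast]=11≠a[slow]=10 write a[7]=11 → slow++,fast++
(s=7,f=12) a[fast]=12≠a[slow]=11 write a[8]=12 → slow++,fast++
(s=8,f=13) a[fast]=12=a[slow] dup → fast++
(s=8,f=14) a[fast]=12=a[slow] dup → fast++
(s=8,f=15) a[fast]=13≠a[slow]=12 write a[9]=13 → slow++,fast++
(s=9,f=16) a[fast]=14≠a[slow]=13 write a[10]=14 → slow++,fast++

length 11; prefix = [1, 2, 3, 5, 7, 8, 10, 11, 12, 13, 14]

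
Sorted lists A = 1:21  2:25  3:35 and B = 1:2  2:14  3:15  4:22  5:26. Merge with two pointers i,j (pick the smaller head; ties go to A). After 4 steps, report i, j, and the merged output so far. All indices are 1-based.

i=2, j=4, merged so far=[2, 14, 15, 21]

i=1 j=1: A[i]=21>B[j]=2 take 2, j++
i=1 j=2: A[i]=21>B[j]=14 take 14, j++
i=1 j=3: A[i]=21>B[j]=15 take 15, j++
i=1 j=4: A[i]=21<=B[j]=22 take 21, i++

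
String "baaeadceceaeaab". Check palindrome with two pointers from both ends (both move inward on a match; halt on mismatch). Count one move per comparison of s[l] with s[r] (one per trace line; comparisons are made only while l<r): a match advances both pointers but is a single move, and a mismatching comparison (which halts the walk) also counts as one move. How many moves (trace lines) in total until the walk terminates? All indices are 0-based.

6 moves

[0,14] 'b'=='b' → l++,r--
[1,13] 'a'=='a' → l++,r--
[2,12] 'a'=='a' → l++,r--
[3,11] 'e'=='e' → l++,r--
[4,10] 'a'=='a' → l++,r--
[5,9] 'd'!='e' → stop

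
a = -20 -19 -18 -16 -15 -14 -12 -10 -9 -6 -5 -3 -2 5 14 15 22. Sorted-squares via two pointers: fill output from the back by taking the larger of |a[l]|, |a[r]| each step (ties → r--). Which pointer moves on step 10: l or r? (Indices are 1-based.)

[1,17] |-20|<=|22| out[17]=484 → r--
[1,16] |-20|>|15| out[16]=400 → l++
[2,16] |-19|>|15| out[15]=361 → l++
[3,16] |-18|>|15| out[14]=324 → l++
[4,16] |-16|>|15| out[13]=256 → l++
[5,16] |-15|<=|15| out[12]=225 → r--
[5,15] |-15|>|14| out[11]=225 → l++
[6,15] |-14|<=|14| out[10]=196 → r--
[6,14] |-14|>|5| out[9]=196 → l++
[7,14] |-12|>|5| out[8]=144 → l++

l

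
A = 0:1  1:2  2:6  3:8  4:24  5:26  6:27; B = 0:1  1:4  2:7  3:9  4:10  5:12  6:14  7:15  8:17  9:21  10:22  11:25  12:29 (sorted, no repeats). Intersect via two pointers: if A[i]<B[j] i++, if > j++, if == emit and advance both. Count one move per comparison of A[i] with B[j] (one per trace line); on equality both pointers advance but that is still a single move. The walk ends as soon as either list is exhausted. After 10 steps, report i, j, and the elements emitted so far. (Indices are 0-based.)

i=4, j=7, emitted=[1]

[i=0,j=0] 1==1 emit → i++,j++
[i=1,j=1] 2<4 → i++
[i=2,j=1] 6>4 → j++
[i=2,j=2] 6<7 → i++
[i=3,j=2] 8>7 → j++
[i=3,j=3] 8<9 → i++
[i=4,j=3] 24>9 → j++
[i=4,j=4] 24>10 → j++
[i=4,j=5] 24>12 → j++
[i=4,j=6] 24>14 → j++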